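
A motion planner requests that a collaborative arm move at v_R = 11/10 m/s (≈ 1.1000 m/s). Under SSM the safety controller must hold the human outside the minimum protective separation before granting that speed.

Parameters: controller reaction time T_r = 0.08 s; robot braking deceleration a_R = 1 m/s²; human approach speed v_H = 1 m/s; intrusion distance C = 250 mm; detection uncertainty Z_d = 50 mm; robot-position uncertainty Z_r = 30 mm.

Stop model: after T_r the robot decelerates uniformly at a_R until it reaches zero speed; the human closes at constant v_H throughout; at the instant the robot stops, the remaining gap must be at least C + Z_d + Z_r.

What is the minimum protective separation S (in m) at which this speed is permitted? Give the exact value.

T_s = v_R/a_R = (11/10)/1 = 1.1000 s
reaction-phase robot travel = 1.1000·0.0800 = 0.0880 m
robot under decel: 1.1000²/(2·1.0000) = 0.6050 m
human over T_r+T_s: 1.0000·(0.0800+1.1000) = 1.1800 m
margins: 0.2500+0.0500+0.0300 = 0.3300 m
S_min ≈ 0.0880+0.6050+1.1800+0.3300  ⇒  S_min = 2203/1000 m

S_min = 2203/1000 m = 2.2030 m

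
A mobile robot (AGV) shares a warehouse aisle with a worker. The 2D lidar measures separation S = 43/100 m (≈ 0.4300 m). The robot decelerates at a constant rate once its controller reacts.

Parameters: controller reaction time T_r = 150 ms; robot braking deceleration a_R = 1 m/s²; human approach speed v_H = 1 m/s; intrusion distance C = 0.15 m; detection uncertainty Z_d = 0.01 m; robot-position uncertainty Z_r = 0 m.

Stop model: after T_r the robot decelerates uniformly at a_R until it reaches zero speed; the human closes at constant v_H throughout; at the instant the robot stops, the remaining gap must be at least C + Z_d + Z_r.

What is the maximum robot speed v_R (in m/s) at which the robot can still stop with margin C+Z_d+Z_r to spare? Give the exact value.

collect terms ⇒ (1/2)·v_R² + (23/20)·v_R + (-3/25) = 0
  disc = (23/20)² − 4·(1/2)·(-3/25) = 25/16 ; √disc = 5/4
  v_R = (−(23/20) + 5/4) / (2·(1/2)) = 1/10 m/s
check:
stop time T_s = (1/10)/1 = 0.1000 s
robot in T_r: 0.1000·0.1500 = 0.0150 m
robot under decel: 0.1000²/(2·1.0000) = 0.0050 m
person approaches 1.0000·(0.1500+0.1000) = 0.2500 m
C+Z_d+Z_r = 0.1500+0.0100+0.0000 = 0.1600 m
sum ≈ 0.0150+0.0050+0.2500+0.1600 ≈ 0.4300 m = S ✓

v_R_max = 1/10 m/s = 0.1000 m/s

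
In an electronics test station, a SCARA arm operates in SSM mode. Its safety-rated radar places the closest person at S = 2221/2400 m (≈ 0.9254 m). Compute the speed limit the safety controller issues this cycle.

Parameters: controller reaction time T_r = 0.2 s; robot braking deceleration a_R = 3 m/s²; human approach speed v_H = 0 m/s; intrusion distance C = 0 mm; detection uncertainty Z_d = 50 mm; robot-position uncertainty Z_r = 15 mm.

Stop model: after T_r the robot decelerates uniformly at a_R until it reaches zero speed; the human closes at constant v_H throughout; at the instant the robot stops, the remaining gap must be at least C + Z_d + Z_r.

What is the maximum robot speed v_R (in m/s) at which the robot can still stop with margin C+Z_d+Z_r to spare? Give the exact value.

v_R_max = 7/4 m/s = 1.7500 m/s

at the boundary: (1/6)·v² + (1/5)·v + (-413/480) = 0
  disc = (1/5)² − 4·(1/6)·(-413/480) = 2209/3600 ; √disc = 47/60
  v_R = (−(1/5) + 47/60) / (2·(1/6)) = 7/4 m/s
check:
stop time T_s = (7/4)/3 = 0.5833 s
robot in T_r: 1.7500·0.2000 = 0.3500 m
robot covers 1.7500·0.5833 − ½·3.0000·0.5833² = 0.5104 m while stopping
human over T_r+T_s: 0.0000·(0.2000+0.5833) = 0.0000 m
margins: 0.0000+0.0500+0.0150 = 0.0650 m
sum ≈ 0.3500+0.5104+0.0000+0.0650 ≈ 0.9254 m = S ✓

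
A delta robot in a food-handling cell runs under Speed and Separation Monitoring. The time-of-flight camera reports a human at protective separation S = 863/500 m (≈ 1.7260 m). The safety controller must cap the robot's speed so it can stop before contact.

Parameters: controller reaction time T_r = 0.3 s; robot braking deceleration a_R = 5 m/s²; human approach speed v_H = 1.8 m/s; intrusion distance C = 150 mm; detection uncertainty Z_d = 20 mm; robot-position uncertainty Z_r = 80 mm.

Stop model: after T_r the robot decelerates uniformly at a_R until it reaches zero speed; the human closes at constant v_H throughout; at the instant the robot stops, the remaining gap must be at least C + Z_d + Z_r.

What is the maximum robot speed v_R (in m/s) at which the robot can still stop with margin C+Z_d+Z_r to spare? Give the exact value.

v_R_max = 6/5 m/s = 1.2000 m/s

collect terms ⇒ (1/10)·v_R² + (33/50)·v_R + (-117/125) = 0
  disc = (33/50)² − 4·(1/10)·(-117/125) = 81/100 ; √disc = 9/10
  v_R = (−(33/50) + 9/10) / (2·(1/10)) = 6/5 m/s
check:
stop time T_s = (6/5)/5 = 0.2400 s
robot covers v_R·T_r = 1.2000·0.3000 = 0.3600 m before braking
robot under decel: 1.2000²/(2·5.0000) = 0.1440 m
human over T_r+T_s: 1.8000·(0.3000+0.2400) = 0.9720 m
residual clearance needed = 0.1500+0.0200+0.0800 = 0.2500 m
sum ≈ 0.3600+0.1440+0.9720+0.2500 ≈ 1.7260 m = S ✓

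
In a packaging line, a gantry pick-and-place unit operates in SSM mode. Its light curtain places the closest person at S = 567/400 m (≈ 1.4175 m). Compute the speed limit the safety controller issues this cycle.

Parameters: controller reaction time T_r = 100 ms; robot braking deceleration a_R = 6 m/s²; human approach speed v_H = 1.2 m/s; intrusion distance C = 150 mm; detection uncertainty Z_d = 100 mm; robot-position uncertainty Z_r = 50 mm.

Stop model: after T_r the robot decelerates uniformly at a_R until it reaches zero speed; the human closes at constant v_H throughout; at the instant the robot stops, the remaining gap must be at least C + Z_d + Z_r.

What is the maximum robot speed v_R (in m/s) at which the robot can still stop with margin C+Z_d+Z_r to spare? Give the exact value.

v_R_max = 21/10 m/s = 2.1000 m/s

at the boundary: (1/12)·v² + (3/10)·v + (-399/400) = 0
  disc = (3/10)² − 4·(1/12)·(-399/400) = 169/400 ; √disc = 13/20
  v_R = (−(3/10) + 13/20) / (2·(1/12)) = 21/10 m/s
check:
T_s = v_R/a_R = (21/10)/6 = 0.3500 s
reaction-phase robot travel = 2.1000·0.1000 = 0.2100 m
robot covers 2.1000·0.3500 − ½·6.0000·0.3500² = 0.3675 m while stopping
human closes 1.2000·0.4500 = 0.5400 m
margins: 0.1500+0.1000+0.0500 = 0.3000 m
sum ≈ 0.2100+0.3675+0.5400+0.3000 ≈ 1.4175 m = S ✓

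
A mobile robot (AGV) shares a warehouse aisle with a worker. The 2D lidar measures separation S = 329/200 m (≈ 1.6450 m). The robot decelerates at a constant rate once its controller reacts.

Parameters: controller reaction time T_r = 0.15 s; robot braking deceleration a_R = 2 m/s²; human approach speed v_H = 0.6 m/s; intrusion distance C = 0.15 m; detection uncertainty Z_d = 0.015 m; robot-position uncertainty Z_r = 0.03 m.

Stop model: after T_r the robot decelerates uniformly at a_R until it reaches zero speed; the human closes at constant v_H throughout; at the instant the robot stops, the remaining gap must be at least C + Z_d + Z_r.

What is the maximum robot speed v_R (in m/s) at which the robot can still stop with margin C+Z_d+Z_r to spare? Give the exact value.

at the boundary: (1/4)·v² + (9/20)·v + (-34/25) = 0
  disc = (9/20)² − 4·(1/4)·(-34/25) = 25/16 ; √disc = 5/4
  v_R = (−(9/20) + 5/4) / (2·(1/4)) = 8/5 m/s
check:
braking lasts T_s = (8/5)/2 = 0.8000 s
robot covers v_R·T_r = 1.6000·0.1500 = 0.2400 m before braking
robot covers 1.6000·0.8000 − ½·2.0000·0.8000² = 0.6400 m while stopping
person approaches 0.6000·(0.1500+0.8000) = 0.5700 m
C+Z_d+Z_r = 0.1500+0.0150+0.0300 = 0.1950 m
sum ≈ 0.2400+0.6400+0.5700+0.1950 ≈ 1.6450 m = S ✓

v_R_max = 8/5 m/s = 1.6000 m/s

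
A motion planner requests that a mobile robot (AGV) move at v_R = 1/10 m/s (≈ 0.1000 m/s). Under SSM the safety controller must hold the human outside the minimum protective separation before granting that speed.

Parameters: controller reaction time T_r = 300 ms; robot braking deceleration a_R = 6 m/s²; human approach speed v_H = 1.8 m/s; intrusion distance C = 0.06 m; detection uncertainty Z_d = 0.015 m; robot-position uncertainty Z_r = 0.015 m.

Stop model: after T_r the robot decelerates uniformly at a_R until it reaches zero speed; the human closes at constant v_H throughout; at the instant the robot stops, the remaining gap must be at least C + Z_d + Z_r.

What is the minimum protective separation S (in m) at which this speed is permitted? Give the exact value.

S_min = 829/1200 m = 0.6908 m

stop time T_s = (1/10)/6 = 0.0167 s
robot covers v_R·T_r = 0.1000·0.3000 = 0.0300 m before braking
robot under decel: 0.1000²/(2·6.0000) = 0.0008 m
person approaches 1.8000·(0.3000+0.0167) = 0.5700 m
margins: 0.0600+0.0150+0.0150 = 0.0900 m
S_min ≈ 0.0300+0.0008+0.5700+0.0900  ⇒  S_min = 829/1200 m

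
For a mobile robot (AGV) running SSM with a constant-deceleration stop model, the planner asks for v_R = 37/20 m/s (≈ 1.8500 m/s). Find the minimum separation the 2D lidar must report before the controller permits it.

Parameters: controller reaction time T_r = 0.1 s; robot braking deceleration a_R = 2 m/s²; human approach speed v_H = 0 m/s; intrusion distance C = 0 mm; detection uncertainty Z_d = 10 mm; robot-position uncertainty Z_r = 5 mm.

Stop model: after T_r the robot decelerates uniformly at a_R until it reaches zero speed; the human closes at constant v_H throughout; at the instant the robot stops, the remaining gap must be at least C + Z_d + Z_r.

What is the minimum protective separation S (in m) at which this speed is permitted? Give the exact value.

stop time T_s = (37/20)/2 = 0.9250 s
robot in T_r: 1.8500·0.1000 = 0.1850 m
robot under decel: 1.8500²/(2·2.0000) = 0.8556 m
human closes 0.0000·1.0250 = 0.0000 m
margins: 0.0000+0.0100+0.0050 = 0.0150 m
S_min ≈ 0.1850+0.8556+0.0000+0.0150  ⇒  S_min = 1689/1600 m

S_min = 1689/1600 m = 1.0556 m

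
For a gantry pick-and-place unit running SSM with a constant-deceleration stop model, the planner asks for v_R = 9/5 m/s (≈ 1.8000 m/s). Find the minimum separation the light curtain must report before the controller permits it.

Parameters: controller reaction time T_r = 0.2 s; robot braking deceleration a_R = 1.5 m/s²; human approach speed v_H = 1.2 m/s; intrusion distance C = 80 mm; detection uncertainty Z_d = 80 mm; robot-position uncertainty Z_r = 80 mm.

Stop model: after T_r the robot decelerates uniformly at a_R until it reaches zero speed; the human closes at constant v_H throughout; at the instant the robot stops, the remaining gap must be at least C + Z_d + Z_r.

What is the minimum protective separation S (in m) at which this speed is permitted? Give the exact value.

S_min = 84/25 m = 3.3600 m

braking lasts T_s = (9/5)/(3/2) = 1.2000 s
robot in T_r: 1.8000·0.2000 = 0.3600 m
robot under decel: 1.8000²/(2·1.5000) = 1.0800 m
person approaches 1.2000·(0.2000+1.2000) = 1.6800 m
residual clearance needed = 0.0800+0.0800+0.0800 = 0.2400 m
S_min ≈ 0.3600+1.0800+1.6800+0.2400  ⇒  S_min = 84/25 m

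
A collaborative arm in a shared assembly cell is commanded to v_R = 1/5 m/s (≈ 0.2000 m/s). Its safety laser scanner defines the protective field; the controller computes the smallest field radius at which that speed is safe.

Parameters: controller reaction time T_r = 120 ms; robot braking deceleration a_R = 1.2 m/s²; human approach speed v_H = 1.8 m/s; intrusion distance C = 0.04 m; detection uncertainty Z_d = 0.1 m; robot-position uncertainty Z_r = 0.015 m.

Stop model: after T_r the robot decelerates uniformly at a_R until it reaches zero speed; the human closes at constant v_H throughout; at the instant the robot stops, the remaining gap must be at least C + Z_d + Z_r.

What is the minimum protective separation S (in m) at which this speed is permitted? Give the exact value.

stop time T_s = (1/5)/(6/5) = 0.1667 s
reaction-phase robot travel = 0.2000·0.1200 = 0.0240 m
robot covers 0.2000·0.1667 − ½·1.2000·0.1667² = 0.0167 m while stopping
human closes 1.8000·0.2867 = 0.5160 m
C+Z_d+Z_r = 0.0400+0.1000+0.0150 = 0.1550 m
S_min ≈ 0.0240+0.0167+0.5160+0.1550  ⇒  S_min = 427/600 m

S_min = 427/600 m = 0.7117 m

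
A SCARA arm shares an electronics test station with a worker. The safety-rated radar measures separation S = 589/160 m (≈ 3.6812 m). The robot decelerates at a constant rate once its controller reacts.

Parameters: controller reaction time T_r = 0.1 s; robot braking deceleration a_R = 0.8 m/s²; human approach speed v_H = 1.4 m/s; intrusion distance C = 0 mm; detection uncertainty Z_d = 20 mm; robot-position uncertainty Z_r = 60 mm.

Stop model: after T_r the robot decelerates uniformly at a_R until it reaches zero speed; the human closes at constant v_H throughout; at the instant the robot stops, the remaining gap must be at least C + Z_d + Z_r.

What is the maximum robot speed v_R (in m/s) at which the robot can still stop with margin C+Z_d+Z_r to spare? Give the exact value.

at the boundary: (5/8)·v² + (37/20)·v + (-2769/800) = 0
  disc = (37/20)² − 4·(5/8)·(-2769/800) = 19321/1600 ; √disc = 139/40
  v_R = (−(37/20) + 139/40) / (2·(5/8)) = 13/10 m/s
check:
T_s = v_R/a_R = (13/10)/(4/5) = 1.6250 s
reaction-phase robot travel = 1.3000·0.1000 = 0.1300 m
robot covers 1.3000·1.6250 − ½·0.8000·1.6250² = 1.0562 m while stopping
person approaches 1.4000·(0.1000+1.6250) = 2.4150 m
C+Z_d+Z_r = 0.0000+0.0200+0.0600 = 0.0800 m
sum ≈ 0.1300+1.0562+2.4150+0.0800 ≈ 3.6812 m = S ✓

v_R_max = 13/10 m/s = 1.3000 m/s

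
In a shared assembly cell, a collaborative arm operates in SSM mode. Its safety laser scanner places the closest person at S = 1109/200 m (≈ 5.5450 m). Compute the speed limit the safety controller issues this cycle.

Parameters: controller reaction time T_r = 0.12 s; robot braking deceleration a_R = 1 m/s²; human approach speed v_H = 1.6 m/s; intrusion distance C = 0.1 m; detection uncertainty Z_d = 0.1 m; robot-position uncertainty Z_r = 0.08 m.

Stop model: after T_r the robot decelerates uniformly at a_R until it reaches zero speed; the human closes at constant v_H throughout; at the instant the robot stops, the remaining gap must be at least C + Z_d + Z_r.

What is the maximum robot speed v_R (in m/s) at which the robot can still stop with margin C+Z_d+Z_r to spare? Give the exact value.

at the boundary: (1/2)·v² + (43/25)·v + (-5073/1000) = 0
  disc = (43/25)² − 4·(1/2)·(-5073/1000) = 32761/2500 ; √disc = 181/50
  v_R = (−(43/25) + 181/50) / (2·(1/2)) = 19/10 m/s
check:
stop time T_s = (19/10)/1 = 1.9000 s
robot covers v_R·T_r = 1.9000·0.1200 = 0.2280 m before braking
robot covers 1.9000·1.9000 − ½·1.0000·1.9000² = 1.8050 m while stopping
person approaches 1.6000·(0.1200+1.9000) = 3.2320 m
margins: 0.1000+0.1000+0.0800 = 0.2800 m
sum ≈ 0.2280+1.8050+3.2320+0.2800 ≈ 5.5450 m = S ✓

v_R_max = 19/10 m/s = 1.9000 m/s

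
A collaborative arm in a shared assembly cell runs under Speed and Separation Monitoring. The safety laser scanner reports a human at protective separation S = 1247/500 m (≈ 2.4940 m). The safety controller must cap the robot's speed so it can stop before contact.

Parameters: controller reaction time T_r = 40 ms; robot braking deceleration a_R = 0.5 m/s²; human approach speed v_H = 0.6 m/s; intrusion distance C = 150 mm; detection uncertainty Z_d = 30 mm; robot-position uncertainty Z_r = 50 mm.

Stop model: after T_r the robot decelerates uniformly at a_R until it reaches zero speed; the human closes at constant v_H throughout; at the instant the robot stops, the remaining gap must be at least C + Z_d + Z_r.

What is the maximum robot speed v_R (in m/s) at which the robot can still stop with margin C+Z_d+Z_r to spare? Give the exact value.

v_R_max = 1 m/s = 1.0000 m/s

at the boundary: (1)·v² + (31/25)·v + (-56/25) = 0
  disc = (31/25)² − 4·(1)·(-56/25) = 6561/625 ; √disc = 81/25
  v_R = (−(31/25) + 81/25) / (2·(1)) = 1 m/s
check:
T_s = v_R/a_R = 1/(1/2) = 2.0000 s
robot in T_r: 1.0000·0.0400 = 0.0400 m
braking distance = 1.0000²/(2·0.5000) = 1.0000 m
person approaches 0.6000·(0.0400+2.0000) = 1.2240 m
margins: 0.1500+0.0300+0.0500 = 0.2300 m
sum ≈ 0.0400+1.0000+1.2240+0.2300 ≈ 2.4940 m = S ✓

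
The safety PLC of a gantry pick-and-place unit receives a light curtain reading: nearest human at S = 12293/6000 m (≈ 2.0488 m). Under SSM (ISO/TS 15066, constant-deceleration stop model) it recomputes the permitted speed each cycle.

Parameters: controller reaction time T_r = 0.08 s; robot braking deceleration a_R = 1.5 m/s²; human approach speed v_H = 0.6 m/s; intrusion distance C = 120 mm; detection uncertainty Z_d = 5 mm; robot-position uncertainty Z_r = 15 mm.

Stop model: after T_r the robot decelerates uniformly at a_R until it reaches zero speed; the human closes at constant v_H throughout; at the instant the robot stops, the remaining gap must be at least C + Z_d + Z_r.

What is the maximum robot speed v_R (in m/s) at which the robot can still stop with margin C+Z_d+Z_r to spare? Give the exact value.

v_R_max = 7/4 m/s = 1.7500 m/s

collect terms ⇒ (1/3)·v_R² + (12/25)·v_R + (-2233/1200) = 0
  disc = (12/25)² − 4·(1/3)·(-2233/1200) = 61009/22500 ; √disc = 247/150
  v_R = (−(12/25) + 247/150) / (2·(1/3)) = 7/4 m/s
check:
braking lasts T_s = (7/4)/(3/2) = 1.1667 s
robot in T_r: 1.7500·0.0800 = 0.1400 m
robot under decel: 1.7500²/(2·1.5000) = 1.0208 m
person approaches 0.6000·(0.0800+1.1667) = 0.7480 m
C+Z_d+Z_r = 0.1200+0.0050+0.0150 = 0.1400 m
sum ≈ 0.1400+1.0208+0.7480+0.1400 ≈ 2.0488 m = S ✓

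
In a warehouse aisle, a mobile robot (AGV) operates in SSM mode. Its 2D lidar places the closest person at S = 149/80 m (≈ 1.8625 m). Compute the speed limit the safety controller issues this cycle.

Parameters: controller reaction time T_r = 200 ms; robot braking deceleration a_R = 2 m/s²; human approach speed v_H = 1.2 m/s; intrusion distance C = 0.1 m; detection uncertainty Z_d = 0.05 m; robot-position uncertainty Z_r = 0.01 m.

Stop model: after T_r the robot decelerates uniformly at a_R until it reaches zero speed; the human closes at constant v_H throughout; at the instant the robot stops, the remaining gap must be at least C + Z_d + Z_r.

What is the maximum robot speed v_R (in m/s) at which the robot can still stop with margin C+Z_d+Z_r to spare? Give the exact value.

at the boundary: (1/4)·v² + (4/5)·v + (-117/80) = 0
  disc = (4/5)² − 4·(1/4)·(-117/80) = 841/400 ; √disc = 29/20
  v_R = (−(4/5) + 29/20) / (2·(1/4)) = 13/10 m/s
check:
braking lasts T_s = (13/10)/2 = 0.6500 s
robot in T_r: 1.3000·0.2000 = 0.2600 m
braking distance = 1.3000²/(2·2.0000) = 0.4225 m
human closes 1.2000·0.8500 = 1.0200 m
residual clearance needed = 0.1000+0.0500+0.0100 = 0.1600 m
sum ≈ 0.2600+0.4225+1.0200+0.1600 ≈ 1.8625 m = S ✓

v_R_max = 13/10 m/s = 1.3000 m/s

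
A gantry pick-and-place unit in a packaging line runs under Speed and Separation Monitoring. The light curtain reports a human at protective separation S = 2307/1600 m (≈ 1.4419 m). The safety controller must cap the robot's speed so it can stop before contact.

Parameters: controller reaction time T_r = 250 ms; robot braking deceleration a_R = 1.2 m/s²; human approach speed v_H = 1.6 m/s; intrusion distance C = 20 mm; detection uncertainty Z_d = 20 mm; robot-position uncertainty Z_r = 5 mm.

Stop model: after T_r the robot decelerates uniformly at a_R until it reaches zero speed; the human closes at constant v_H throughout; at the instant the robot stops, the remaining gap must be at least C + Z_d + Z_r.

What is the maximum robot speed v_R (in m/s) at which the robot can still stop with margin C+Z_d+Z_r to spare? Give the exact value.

collect terms ⇒ (5/12)·v_R² + (19/12)·v_R + (-319/320) = 0
  disc = (19/12)² − 4·(5/12)·(-319/320) = 2401/576 ; √disc = 49/24
  v_R = (−(19/12) + 49/24) / (2·(5/12)) = 11/20 m/s
check:
T_s = v_R/a_R = (11/20)/(6/5) = 0.4583 s
robot covers v_R·T_r = 0.5500·0.2500 = 0.1375 m before braking
robot under decel: 0.5500²/(2·1.2000) = 0.1260 m
human closes 1.6000·0.7083 = 1.1333 m
C+Z_d+Z_r = 0.0200+0.0200+0.0050 = 0.0450 m
sum ≈ 0.1375+0.1260+1.1333+0.0450 ≈ 1.4419 m = S ✓

v_R_max = 11/20 m/s = 0.5500 m/s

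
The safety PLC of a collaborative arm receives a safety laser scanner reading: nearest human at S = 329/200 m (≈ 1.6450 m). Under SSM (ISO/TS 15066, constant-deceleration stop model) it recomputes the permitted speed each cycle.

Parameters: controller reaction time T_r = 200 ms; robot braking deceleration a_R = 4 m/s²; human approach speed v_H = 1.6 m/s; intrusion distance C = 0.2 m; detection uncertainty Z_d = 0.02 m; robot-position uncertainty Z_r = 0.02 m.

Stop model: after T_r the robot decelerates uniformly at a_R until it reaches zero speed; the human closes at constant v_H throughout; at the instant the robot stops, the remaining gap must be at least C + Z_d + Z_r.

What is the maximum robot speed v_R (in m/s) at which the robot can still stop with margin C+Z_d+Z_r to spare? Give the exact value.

v_R_max = 7/5 m/s = 1.4000 m/s

quadratic (1/8)·v² + (3/5)·v + (-217/200) = 0
  disc = (3/5)² − 4·(1/8)·(-217/200) = 361/400 ; √disc = 19/20
  v_R = (−(3/5) + 19/20) / (2·(1/8)) = 7/5 m/s
check:
T_s = v_R/a_R = (7/5)/4 = 0.3500 s
reaction-phase robot travel = 1.4000·0.2000 = 0.2800 m
braking distance = 1.4000²/(2·4.0000) = 0.2450 m
human closes 1.6000·0.5500 = 0.8800 m
residual clearance needed = 0.2000+0.0200+0.0200 = 0.2400 m
sum ≈ 0.2800+0.2450+0.8800+0.2400 ≈ 1.6450 m = S ✓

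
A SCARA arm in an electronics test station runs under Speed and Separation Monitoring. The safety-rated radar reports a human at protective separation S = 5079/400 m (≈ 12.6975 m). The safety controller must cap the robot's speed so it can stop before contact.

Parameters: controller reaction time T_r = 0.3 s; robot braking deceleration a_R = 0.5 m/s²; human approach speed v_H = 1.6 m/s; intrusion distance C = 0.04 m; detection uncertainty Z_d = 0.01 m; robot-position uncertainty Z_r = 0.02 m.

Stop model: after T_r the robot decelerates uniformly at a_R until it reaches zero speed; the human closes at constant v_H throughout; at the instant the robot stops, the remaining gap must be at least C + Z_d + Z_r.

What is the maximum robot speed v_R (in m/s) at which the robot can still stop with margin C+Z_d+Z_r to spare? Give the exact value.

quadratic (1)·v² + (7/2)·v + (-4859/400) = 0
  disc = (7/2)² − 4·(1)·(-4859/400) = 1521/25 ; √disc = 39/5
  v_R = (−(7/2) + 39/5) / (2·(1)) = 43/20 m/s
check:
braking lasts T_s = (43/20)/(1/2) = 4.3000 s
reaction-phase robot travel = 2.1500·0.3000 = 0.6450 m
robot covers 2.1500·4.3000 − ½·0.5000·4.3000² = 4.6225 m while stopping
human over T_r+T_s: 1.6000·(0.3000+4.3000) = 7.3600 m
residual clearance needed = 0.0400+0.0100+0.0200 = 0.0700 m
sum ≈ 0.6450+4.6225+7.3600+0.0700 ≈ 12.6975 m = S ✓

v_R_max = 43/20 m/s = 2.1500 m/s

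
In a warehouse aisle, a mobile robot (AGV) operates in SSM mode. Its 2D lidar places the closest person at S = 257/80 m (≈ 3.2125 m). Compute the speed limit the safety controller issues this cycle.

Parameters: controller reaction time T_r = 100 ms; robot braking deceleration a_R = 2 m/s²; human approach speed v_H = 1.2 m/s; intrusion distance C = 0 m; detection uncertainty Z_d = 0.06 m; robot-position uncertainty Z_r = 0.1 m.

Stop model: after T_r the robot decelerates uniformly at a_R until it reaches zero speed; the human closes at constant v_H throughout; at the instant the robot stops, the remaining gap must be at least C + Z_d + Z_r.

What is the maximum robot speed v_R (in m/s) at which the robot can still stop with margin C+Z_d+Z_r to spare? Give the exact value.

collect terms ⇒ (1/4)·v_R² + (7/10)·v_R + (-1173/400) = 0
  disc = (7/10)² − 4·(1/4)·(-1173/400) = 1369/400 ; √disc = 37/20
  v_R = (−(7/10) + 37/20) / (2·(1/4)) = 23/10 m/s
check:
stop time T_s = (23/10)/2 = 1.1500 s
robot covers v_R·T_r = 2.3000·0.1000 = 0.2300 m before braking
robot under decel: 2.3000²/(2·2.0000) = 1.3225 m
person approaches 1.2000·(0.1000+1.1500) = 1.5000 m
C+Z_d+Z_r = 0.0000+0.0600+0.1000 = 0.1600 m
sum ≈ 0.2300+1.3225+1.5000+0.1600 ≈ 3.2125 m = S ✓

v_R_max = 23/10 m/s = 2.3000 m/s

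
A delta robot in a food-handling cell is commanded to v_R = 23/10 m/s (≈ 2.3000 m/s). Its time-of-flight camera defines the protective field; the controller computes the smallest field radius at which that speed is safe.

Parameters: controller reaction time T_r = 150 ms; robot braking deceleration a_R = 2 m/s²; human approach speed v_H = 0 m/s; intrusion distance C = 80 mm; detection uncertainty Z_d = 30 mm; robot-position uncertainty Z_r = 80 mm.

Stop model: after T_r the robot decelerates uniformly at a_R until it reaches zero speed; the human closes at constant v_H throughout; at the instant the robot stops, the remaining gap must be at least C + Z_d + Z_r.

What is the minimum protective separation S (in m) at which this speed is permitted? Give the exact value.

stop time T_s = (23/10)/2 = 1.1500 s
robot in T_r: 2.3000·0.1500 = 0.3450 m
braking distance = 2.3000²/(2·2.0000) = 1.3225 m
human closes 0.0000·1.3000 = 0.0000 m
margins: 0.0800+0.0300+0.0800 = 0.1900 m
S_min ≈ 0.3450+1.3225+0.0000+0.1900  ⇒  S_min = 743/400 m

S_min = 743/400 m = 1.8575 m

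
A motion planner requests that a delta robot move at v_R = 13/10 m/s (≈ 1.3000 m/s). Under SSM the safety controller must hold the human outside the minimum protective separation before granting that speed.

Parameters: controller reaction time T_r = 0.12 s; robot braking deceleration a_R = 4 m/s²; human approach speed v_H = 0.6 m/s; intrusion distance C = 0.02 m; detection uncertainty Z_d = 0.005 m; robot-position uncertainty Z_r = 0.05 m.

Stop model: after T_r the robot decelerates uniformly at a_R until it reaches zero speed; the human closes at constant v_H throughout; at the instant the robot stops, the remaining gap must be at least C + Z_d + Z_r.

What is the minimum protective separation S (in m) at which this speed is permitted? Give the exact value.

T_s = v_R/a_R = (13/10)/4 = 0.3250 s
robot in T_r: 1.3000·0.1200 = 0.1560 m
robot covers 1.3000·0.3250 − ½·4.0000·0.3250² = 0.2112 m while stopping
human closes 0.6000·0.4450 = 0.2670 m
margins: 0.0200+0.0050+0.0500 = 0.0750 m
S_min ≈ 0.1560+0.2112+0.2670+0.0750  ⇒  S_min = 2837/4000 m

S_min = 2837/4000 m = 0.7093 m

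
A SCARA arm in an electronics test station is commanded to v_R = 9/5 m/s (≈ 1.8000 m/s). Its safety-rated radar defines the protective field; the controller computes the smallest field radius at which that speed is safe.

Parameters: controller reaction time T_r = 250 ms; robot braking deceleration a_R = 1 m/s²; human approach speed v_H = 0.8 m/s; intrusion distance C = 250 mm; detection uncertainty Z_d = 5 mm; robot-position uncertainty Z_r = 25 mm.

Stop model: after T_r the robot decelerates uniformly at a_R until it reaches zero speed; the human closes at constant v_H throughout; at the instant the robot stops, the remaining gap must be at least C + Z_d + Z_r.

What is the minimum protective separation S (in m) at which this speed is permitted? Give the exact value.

braking lasts T_s = (9/5)/1 = 1.8000 s
robot in T_r: 1.8000·0.2500 = 0.4500 m
robot covers 1.8000·1.8000 − ½·1.0000·1.8000² = 1.6200 m while stopping
human over T_r+T_s: 0.8000·(0.2500+1.8000) = 1.6400 m
residual clearance needed = 0.2500+0.0050+0.0250 = 0.2800 m
S_min ≈ 0.4500+1.6200+1.6400+0.2800  ⇒  S_min = 399/100 m

S_min = 399/100 m = 3.9900 m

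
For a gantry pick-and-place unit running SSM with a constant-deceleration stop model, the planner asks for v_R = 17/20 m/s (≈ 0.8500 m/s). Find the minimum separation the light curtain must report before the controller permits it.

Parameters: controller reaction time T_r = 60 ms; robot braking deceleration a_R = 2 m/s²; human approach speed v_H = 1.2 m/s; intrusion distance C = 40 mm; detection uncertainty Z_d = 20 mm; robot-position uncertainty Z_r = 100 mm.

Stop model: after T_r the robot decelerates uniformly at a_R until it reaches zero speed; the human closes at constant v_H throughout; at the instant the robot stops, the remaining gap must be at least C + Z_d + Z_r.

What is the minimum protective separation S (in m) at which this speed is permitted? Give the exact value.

S_min = 7789/8000 m = 0.9736 m

T_s = v_R/a_R = (17/20)/2 = 0.4250 s
robot covers v_R·T_r = 0.8500·0.0600 = 0.0510 m before braking
robot under decel: 0.8500²/(2·2.0000) = 0.1806 m
human closes 1.2000·0.4850 = 0.5820 m
margins: 0.0400+0.0200+0.1000 = 0.1600 m
S_min ≈ 0.0510+0.1806+0.5820+0.1600  ⇒  S_min = 7789/8000 m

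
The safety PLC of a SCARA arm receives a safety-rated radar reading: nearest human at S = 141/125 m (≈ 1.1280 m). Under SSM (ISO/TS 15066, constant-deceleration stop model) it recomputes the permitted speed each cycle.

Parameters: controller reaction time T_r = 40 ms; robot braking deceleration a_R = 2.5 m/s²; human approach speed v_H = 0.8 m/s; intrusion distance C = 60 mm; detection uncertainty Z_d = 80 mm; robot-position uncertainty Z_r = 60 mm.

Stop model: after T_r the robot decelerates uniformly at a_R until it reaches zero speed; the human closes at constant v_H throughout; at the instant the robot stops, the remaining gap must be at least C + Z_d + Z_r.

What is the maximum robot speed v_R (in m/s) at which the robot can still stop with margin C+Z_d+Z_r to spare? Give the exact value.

v_R_max = 7/5 m/s = 1.4000 m/s

quadratic (1/5)·v² + (9/25)·v + (-112/125) = 0
  disc = (9/25)² − 4·(1/5)·(-112/125) = 529/625 ; √disc = 23/25
  v_R = (−(9/25) + 23/25) / (2·(1/5)) = 7/5 m/s
check:
stop time T_s = (7/5)/(5/2) = 0.5600 s
robot in T_r: 1.4000·0.0400 = 0.0560 m
robot under decel: 1.4000²/(2·2.5000) = 0.3920 m
human over T_r+T_s: 0.8000·(0.0400+0.5600) = 0.4800 m
margins: 0.0600+0.0800+0.0600 = 0.2000 m
sum ≈ 0.0560+0.3920+0.4800+0.2000 ≈ 1.1280 m = S ✓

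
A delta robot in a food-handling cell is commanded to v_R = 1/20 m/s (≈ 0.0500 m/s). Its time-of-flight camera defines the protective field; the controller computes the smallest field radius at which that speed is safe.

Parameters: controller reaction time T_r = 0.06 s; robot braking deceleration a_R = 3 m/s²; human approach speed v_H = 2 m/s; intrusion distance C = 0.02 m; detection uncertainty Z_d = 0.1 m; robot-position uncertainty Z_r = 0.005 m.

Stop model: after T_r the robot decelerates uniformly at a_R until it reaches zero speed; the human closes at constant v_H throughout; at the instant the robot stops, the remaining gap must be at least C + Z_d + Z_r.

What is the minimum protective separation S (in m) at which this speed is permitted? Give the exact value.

S_min = 1127/4000 m = 0.2818 m

stop time T_s = (1/20)/3 = 0.0167 s
robot covers v_R·T_r = 0.0500·0.0600 = 0.0030 m before braking
robot under decel: 0.0500²/(2·3.0000) = 0.0004 m
person approaches 2.0000·(0.0600+0.0167) = 0.1533 m
C+Z_d+Z_r = 0.0200+0.1000+0.0050 = 0.1250 m
S_min ≈ 0.0030+0.0004+0.1533+0.1250  ⇒  S_min = 1127/4000 m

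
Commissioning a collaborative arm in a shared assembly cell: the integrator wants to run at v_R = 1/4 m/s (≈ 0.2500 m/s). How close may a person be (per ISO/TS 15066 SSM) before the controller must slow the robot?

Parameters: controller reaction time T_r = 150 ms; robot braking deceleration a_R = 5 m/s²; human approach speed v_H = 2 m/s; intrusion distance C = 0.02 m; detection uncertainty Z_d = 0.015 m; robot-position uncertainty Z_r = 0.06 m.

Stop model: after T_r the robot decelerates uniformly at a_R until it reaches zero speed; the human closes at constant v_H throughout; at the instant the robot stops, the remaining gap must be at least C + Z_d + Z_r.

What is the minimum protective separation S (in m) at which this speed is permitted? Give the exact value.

T_s = v_R/a_R = (1/4)/5 = 0.0500 s
robot covers v_R·T_r = 0.2500·0.1500 = 0.0375 m before braking
braking distance = 0.2500²/(2·5.0000) = 0.0063 m
human closes 2.0000·0.2000 = 0.4000 m
C+Z_d+Z_r = 0.0200+0.0150+0.0600 = 0.0950 m
S_min ≈ 0.0375+0.0063+0.4000+0.0950  ⇒  S_min = 431/800 m

S_min = 431/800 m = 0.5387 m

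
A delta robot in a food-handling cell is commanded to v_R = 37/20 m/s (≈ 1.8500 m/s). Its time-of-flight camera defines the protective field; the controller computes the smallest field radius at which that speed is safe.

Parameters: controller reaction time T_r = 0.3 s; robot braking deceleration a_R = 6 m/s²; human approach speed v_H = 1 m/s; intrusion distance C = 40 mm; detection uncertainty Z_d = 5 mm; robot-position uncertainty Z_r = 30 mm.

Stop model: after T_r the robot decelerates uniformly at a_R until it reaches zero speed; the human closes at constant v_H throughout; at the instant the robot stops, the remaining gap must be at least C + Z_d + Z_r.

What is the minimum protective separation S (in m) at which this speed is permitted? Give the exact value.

S_min = 7313/4800 m = 1.5235 m

stop time T_s = (37/20)/6 = 0.3083 s
reaction-phase robot travel = 1.8500·0.3000 = 0.5550 m
robot covers 1.8500·0.3083 − ½·6.0000·0.3083² = 0.2852 m while stopping
human closes 1.0000·0.6083 = 0.6083 m
C+Z_d+Z_r = 0.0400+0.0050+0.0300 = 0.0750 m
S_min ≈ 0.5550+0.2852+0.6083+0.0750  ⇒  S_min = 7313/4800 m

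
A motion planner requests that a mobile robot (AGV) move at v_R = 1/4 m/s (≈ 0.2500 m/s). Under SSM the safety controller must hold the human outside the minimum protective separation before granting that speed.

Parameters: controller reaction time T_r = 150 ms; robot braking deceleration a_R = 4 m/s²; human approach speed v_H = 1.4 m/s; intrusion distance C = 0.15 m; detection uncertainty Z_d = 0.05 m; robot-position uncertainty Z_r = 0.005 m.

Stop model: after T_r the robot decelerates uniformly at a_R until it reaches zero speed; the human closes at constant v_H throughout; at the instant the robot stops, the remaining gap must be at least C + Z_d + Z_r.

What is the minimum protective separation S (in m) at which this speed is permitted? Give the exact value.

S_min = 1753/3200 m = 0.5478 m

T_s = v_R/a_R = (1/4)/4 = 0.0625 s
reaction-phase robot travel = 0.2500·0.1500 = 0.0375 m
robot covers 0.2500·0.0625 − ½·4.0000·0.0625² = 0.0078 m while stopping
person approaches 1.4000·(0.1500+0.0625) = 0.2975 m
residual clearance needed = 0.1500+0.0500+0.0050 = 0.2050 m
S_min ≈ 0.0375+0.0078+0.2975+0.2050  ⇒  S_min = 1753/3200 m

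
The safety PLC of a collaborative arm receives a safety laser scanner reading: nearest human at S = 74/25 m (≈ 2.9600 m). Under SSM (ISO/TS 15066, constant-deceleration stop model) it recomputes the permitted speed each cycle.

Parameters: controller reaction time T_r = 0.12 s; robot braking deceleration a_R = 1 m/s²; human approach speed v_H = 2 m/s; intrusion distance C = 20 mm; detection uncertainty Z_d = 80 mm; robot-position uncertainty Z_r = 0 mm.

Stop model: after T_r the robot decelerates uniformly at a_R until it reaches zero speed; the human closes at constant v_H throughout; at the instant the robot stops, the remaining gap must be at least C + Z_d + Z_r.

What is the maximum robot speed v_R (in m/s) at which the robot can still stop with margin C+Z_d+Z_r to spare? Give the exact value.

at the boundary: (1/2)·v² + (53/25)·v + (-131/50) = 0
  disc = (53/25)² − 4·(1/2)·(-131/50) = 6084/625 ; √disc = 78/25
  v_R = (−(53/25) + 78/25) / (2·(1/2)) = 1 m/s
check:
braking lasts T_s = 1/1 = 1.0000 s
robot in T_r: 1.0000·0.1200 = 0.1200 m
robot under decel: 1.0000²/(2·1.0000) = 0.5000 m
human closes 2.0000·1.1200 = 2.2400 m
residual clearance needed = 0.0200+0.0800+0.0000 = 0.1000 m
sum ≈ 0.1200+0.5000+2.2400+0.1000 ≈ 2.9600 m = S ✓

v_R_max = 1 m/s = 1.0000 m/s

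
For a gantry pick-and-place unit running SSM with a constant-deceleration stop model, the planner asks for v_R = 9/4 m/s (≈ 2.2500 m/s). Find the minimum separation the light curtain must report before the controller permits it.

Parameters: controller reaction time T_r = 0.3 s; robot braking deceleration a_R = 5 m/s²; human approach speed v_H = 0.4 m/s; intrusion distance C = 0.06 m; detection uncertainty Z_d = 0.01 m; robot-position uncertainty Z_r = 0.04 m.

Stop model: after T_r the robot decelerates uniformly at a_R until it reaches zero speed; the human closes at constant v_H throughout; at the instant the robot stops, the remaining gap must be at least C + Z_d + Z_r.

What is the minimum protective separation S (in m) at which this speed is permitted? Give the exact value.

braking lasts T_s = (9/4)/5 = 0.4500 s
robot covers v_R·T_r = 2.2500·0.3000 = 0.6750 m before braking
robot under decel: 2.2500²/(2·5.0000) = 0.5062 m
human over T_r+T_s: 0.4000·(0.3000+0.4500) = 0.3000 m
margins: 0.0600+0.0100+0.0400 = 0.1100 m
S_min ≈ 0.6750+0.5062+0.3000+0.1100  ⇒  S_min = 1273/800 m

S_min = 1273/800 m = 1.5913 m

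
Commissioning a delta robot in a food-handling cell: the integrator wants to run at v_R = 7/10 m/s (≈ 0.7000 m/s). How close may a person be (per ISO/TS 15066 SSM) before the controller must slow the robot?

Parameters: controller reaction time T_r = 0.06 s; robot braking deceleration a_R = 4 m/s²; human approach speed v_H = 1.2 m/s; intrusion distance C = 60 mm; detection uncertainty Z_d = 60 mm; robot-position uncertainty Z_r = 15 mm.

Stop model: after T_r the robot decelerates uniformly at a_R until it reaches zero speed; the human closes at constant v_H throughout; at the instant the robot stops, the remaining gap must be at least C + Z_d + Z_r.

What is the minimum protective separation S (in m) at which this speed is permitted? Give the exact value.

T_s = v_R/a_R = (7/10)/4 = 0.1750 s
robot covers v_R·T_r = 0.7000·0.0600 = 0.0420 m before braking
robot covers 0.7000·0.1750 − ½·4.0000·0.1750² = 0.0612 m while stopping
human over T_r+T_s: 1.2000·(0.0600+0.1750) = 0.2820 m
margins: 0.0600+0.0600+0.0150 = 0.1350 m
S_min ≈ 0.0420+0.0612+0.2820+0.1350  ⇒  S_min = 2081/4000 m

S_min = 2081/4000 m = 0.5202 m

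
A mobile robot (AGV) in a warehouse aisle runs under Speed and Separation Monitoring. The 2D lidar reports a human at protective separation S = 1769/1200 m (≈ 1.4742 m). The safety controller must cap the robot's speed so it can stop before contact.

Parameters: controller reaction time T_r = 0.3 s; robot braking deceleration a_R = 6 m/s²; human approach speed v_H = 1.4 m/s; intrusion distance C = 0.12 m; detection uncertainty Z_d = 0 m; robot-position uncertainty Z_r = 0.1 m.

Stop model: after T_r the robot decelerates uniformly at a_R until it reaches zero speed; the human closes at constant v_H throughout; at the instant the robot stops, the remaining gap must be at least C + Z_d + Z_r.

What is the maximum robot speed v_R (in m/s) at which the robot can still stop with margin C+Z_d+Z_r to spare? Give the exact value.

v_R_max = 13/10 m/s = 1.3000 m/s

collect terms ⇒ (1/12)·v_R² + (8/15)·v_R + (-1001/1200) = 0
  disc = (8/15)² − 4·(1/12)·(-1001/1200) = 9/16 ; √disc = 3/4
  v_R = (−(8/15) + 3/4) / (2·(1/12)) = 13/10 m/s
check:
T_s = v_R/a_R = (13/10)/6 = 0.2167 s
robot covers v_R·T_r = 1.3000·0.3000 = 0.3900 m before braking
robot covers 1.3000·0.2167 − ½·6.0000·0.2167² = 0.1408 m while stopping
human closes 1.4000·0.5167 = 0.7233 m
C+Z_d+Z_r = 0.1200+0.0000+0.1000 = 0.2200 m
sum ≈ 0.3900+0.1408+0.7233+0.2200 ≈ 1.4742 m = S ✓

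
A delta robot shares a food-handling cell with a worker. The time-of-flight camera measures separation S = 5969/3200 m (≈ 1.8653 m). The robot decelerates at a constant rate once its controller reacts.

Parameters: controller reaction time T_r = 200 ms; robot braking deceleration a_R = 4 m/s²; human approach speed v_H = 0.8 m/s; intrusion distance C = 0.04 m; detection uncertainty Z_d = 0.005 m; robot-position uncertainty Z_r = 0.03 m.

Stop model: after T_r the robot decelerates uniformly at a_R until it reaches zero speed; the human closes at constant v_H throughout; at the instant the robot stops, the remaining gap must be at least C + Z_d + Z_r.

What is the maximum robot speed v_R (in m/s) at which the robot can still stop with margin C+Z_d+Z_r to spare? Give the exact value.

v_R_max = 47/20 m/s = 2.3500 m/s

at the boundary: (1/8)·v² + (2/5)·v + (-5217/3200) = 0
  disc = (2/5)² − 4·(1/8)·(-5217/3200) = 6241/6400 ; √disc = 79/80
  v_R = (−(2/5) + 79/80) / (2·(1/8)) = 47/20 m/s
check:
T_s = v_R/a_R = (47/20)/4 = 0.5875 s
robot in T_r: 2.3500·0.2000 = 0.4700 m
braking distance = 2.3500²/(2·4.0000) = 0.6903 m
human closes 0.8000·0.7875 = 0.6300 m
margins: 0.0400+0.0050+0.0300 = 0.0750 m
sum ≈ 0.4700+0.6903+0.6300+0.0750 ≈ 1.8653 m = S ✓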